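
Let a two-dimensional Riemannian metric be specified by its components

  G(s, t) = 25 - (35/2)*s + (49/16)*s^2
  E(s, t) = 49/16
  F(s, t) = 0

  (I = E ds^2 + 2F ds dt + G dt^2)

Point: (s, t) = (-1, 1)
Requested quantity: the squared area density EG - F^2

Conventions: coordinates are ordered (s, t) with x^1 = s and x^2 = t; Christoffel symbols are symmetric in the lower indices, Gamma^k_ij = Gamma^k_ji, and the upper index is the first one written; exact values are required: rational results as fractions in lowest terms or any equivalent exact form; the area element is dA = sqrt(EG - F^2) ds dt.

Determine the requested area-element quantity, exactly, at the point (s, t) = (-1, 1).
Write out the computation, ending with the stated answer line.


E = 49/16, F = 0, G = 729/16; EG - F^2 = 35721/256

Answer: EG - F^2 = 35721/256


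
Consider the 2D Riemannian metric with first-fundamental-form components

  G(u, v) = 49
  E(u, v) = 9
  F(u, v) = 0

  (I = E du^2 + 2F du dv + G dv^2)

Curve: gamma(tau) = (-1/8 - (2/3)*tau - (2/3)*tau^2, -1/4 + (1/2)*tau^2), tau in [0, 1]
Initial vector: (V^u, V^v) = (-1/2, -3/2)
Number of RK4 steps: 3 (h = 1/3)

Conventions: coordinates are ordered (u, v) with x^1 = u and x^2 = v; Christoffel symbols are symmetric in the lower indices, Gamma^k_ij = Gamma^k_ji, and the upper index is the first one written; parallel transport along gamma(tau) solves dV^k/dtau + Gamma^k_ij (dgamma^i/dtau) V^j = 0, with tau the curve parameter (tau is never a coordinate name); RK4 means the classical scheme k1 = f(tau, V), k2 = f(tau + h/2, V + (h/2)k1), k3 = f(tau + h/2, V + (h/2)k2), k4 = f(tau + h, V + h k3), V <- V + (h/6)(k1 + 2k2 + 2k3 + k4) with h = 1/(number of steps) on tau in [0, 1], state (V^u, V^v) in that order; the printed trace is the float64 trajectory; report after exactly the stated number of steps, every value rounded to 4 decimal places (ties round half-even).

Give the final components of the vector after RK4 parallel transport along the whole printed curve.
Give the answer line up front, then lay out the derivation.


Answer: V^u = -0.5000, V^v = -1.5000

gamma'(tau) = (-2/3 - (4/3)*tau, tau); f(tau, V)^k = -Gamma^k_ij(gamma(tau)) gamma'^i(tau) V^j; h = 1/3; intermediate values shown to 6 dp
curve data and Christoffel symbols at the stage parameters:
  tau = 0.000000: gamma = (-0.125000, -0.250000), gamma' = (-0.666667, 0.000000); Gamma_uuu = 0.000000, Gamma_uuv = 0.000000, Gamma_uvv = 0.000000, Gamma_vuu = 0.000000, Gamma_vuv = 0.000000, Gamma_vvv = 0.000000
  tau = 0.166667: gamma = (-0.254630, -0.236111), gamma' = (-0.888889, 0.166667); Gamma_uuu = 0.000000, Gamma_uuv = 0.000000, Gamma_uvv = 0.000000, Gamma_vuu = 0.000000, Gamma_vuv = 0.000000, Gamma_vvv = 0.000000
  tau = 0.333333: gamma = (-0.421296, -0.194444), gamma' = (-1.111111, 0.333333); Gamma_uuu = 0.000000, Gamma_uuv = 0.000000, Gamma_uvv = 0.000000, Gamma_vuu = 0.000000, Gamma_vuv = 0.000000, Gamma_vvv = 0.000000
  tau = 0.500000: gamma = (-0.625000, -0.125000), gamma' = (-1.333333, 0.500000); Gamma_uuu = 0.000000, Gamma_uuv = 0.000000, Gamma_uvv = 0.000000, Gamma_vuu = 0.000000, Gamma_vuv = 0.000000, Gamma_vvv = 0.000000
  tau = 0.666667: gamma = (-0.865741, -0.027778), gamma' = (-1.555556, 0.666667); Gamma_uuu = 0.000000, Gamma_uuv = 0.000000, Gamma_uvv = 0.000000, Gamma_vuu = 0.000000, Gamma_vuv = 0.000000, Gamma_vvv = 0.000000
  tau = 0.833333: gamma = (-1.143519, 0.097222), gamma' = (-1.777778, 0.833333); Gamma_uuu = 0.000000, Gamma_uuv = 0.000000, Gamma_uvv = 0.000000, Gamma_vuu = 0.000000, Gamma_vuv = 0.000000, Gamma_vvv = 0.000000
  tau = 1.000000: gamma = (-1.458333, 0.250000), gamma' = (-2.000000, 1.000000); Gamma_uuu = 0.000000, Gamma_uuv = 0.000000, Gamma_uvv = 0.000000, Gamma_vuu = 0.000000, Gamma_vuv = 0.000000, Gamma_vvv = 0.000000
step 0: V^u = -0.5000, V^v = -1.5000
step 1: k1 = (0.000000, 0.000000), k2 = (0.000000, 0.000000), k3 = (0.000000, 0.000000), k4 = (0.000000, 0.000000); V <- V + (h/6)(k1 + 2k2 + 2k3 + k4): V^u = -0.5000, V^v = -1.5000
step 2: k1 = (0.000000, 0.000000), k2 = (0.000000, 0.000000), k3 = (0.000000, 0.000000), k4 = (0.000000, 0.000000); V <- V + (h/6)(k1 + 2k2 + 2k3 + k4): V^u = -0.5000, V^v = -1.5000
step 3: k1 = (0.000000, 0.000000), k2 = (0.000000, 0.000000), k3 = (0.000000, 0.000000), k4 = (0.000000, 0.000000); V <- V + (h/6)(k1 + 2k2 + 2k3 + k4): V^u = -0.5000, V^v = -1.5000


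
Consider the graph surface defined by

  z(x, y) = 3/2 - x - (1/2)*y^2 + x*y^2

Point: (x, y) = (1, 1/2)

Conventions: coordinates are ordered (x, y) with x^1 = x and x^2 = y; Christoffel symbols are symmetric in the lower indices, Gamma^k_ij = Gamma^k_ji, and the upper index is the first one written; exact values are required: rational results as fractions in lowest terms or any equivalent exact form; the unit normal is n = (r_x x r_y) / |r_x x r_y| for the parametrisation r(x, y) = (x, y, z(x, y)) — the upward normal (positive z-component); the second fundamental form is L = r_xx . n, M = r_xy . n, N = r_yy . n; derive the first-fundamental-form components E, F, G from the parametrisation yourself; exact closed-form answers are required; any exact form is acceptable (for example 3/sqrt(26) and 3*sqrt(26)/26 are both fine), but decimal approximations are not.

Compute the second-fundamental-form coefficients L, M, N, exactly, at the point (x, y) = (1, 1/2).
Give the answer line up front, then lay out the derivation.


Answer: L = 0, M = 4*sqrt(29)/29, N = 4*sqrt(29)/29

z_x = -3/4, z_y = 1/2, z_xx = 0, z_xy = 1, z_yy = 1
E = 25/16, F = -3/8, G = 5/4; answer radicand W^2 = 29/16
unnormalised second-form numerators: l = 0, m = 1, n = 1; L = l/sqrt(29/16), and similarly M = m/sqrt(W^2), N = n/sqrt(W^2)


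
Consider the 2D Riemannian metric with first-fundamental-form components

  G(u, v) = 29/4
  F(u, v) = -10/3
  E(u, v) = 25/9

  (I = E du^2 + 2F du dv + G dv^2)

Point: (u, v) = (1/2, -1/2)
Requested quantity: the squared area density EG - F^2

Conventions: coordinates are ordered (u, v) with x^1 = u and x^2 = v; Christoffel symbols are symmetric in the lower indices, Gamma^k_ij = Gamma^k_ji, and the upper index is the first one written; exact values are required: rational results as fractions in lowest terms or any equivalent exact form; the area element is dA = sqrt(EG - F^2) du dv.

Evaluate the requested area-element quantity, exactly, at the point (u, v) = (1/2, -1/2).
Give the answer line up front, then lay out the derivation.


Answer: EG - F^2 = 325/36

E = 25/9, F = -10/3, G = 29/4; EG - F^2 = 325/36


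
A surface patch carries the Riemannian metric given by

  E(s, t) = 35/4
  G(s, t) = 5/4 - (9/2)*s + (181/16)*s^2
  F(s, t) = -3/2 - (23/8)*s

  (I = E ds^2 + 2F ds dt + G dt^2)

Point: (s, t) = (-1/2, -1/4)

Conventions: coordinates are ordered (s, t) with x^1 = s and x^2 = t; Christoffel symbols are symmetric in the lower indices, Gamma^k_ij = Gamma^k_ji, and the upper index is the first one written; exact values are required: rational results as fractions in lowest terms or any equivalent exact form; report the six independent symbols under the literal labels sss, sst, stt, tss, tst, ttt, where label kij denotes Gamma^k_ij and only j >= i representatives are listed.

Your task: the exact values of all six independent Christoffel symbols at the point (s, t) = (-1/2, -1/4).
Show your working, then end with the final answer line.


E = 35/4, F = -1/16, G = 405/64 at the point
E_s = 0, E_t = 0, F_s = -23/8, F_t = 0, G_s = -253/16, G_t = 0
EG - F^2 = 7087/128;  g^inv = (128/7087) * [[405/64, 1/16], [1/16, 35/4]]
first-kind symbols [ij,l] = (1/2)(d_i g_jl + d_j g_il - d_l g_ij): [ss,s] = E_s/2 = 0, [ss,t] = F_s - E_t/2 = -23/8, [st,s] = E_t/2 = 0, [st,t] = G_s/2 = -253/32, [tt,s] = F_t - G_s/2 = 253/32, [tt,t] = G_t/2 = 0
Gamma^s_ij = (G*[ij,s] - F*[ij,t])/(EG - F^2), Gamma^t_ij = (E*[ij,t] - F*[ij,s])/(EG - F^2)

Answer: Gamma_sss = -23/7087, Gamma_sst = -253/28348, Gamma_stt = 102465/113392, Gamma_tss = -3220/7087, Gamma_tst = -8855/7087, Gamma_ttt = 253/28348


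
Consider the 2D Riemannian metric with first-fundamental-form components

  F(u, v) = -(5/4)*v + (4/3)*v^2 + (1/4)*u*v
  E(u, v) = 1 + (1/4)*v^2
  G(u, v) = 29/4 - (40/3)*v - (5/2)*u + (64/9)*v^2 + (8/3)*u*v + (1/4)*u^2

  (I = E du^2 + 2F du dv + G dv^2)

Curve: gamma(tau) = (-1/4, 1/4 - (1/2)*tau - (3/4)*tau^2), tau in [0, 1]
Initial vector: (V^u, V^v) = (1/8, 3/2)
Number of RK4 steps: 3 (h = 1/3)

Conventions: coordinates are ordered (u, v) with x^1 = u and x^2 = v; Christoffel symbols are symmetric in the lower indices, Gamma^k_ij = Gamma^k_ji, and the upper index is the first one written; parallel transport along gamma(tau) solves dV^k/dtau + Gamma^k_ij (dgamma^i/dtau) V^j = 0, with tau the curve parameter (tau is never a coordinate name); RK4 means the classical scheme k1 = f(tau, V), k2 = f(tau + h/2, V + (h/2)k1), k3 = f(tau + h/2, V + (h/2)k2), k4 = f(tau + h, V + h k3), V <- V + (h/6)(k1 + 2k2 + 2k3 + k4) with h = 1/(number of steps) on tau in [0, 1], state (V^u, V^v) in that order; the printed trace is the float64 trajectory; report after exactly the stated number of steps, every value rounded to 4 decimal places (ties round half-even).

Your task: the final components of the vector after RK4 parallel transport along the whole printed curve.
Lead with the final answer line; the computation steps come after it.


Answer: V^u = 0.1078, V^v = 0.6002

gamma'(tau) = (0, -1/2 - (3/2)*tau); f(tau, V)^k = -Gamma^k_ij(gamma(tau)) gamma'^i(tau) V^j; h = 1/3; intermediate values shown to 6 dp
curve data and Christoffel symbols at the stage parameters:
  tau = 0.000000: gamma = (-0.250000, 0.250000), gamma' = (0.000000, -0.500000); Gamma_uuu = 0.000000, Gamma_uuv = 0.012885, Gamma_uvv = 0.068719, Gamma_vuu = 0.000000, Gamma_vuv = -0.201861, Gamma_vvv = -1.076593
  tau = 0.166667: gamma = (-0.250000, 0.145833), gamma' = (0.000000, -0.750000); Gamma_uuu = 0.000000, Gamma_uuv = 0.006071, Gamma_uvv = 0.032378, Gamma_vuu = 0.000000, Gamma_vuv = -0.186172, Gamma_vvv = -0.992915
  tau = 0.333333: gamma = (-0.250000, 0.000000), gamma' = (0.000000, -1.000000); Gamma_uuu = 0.000000, Gamma_uuv = 0.000000, Gamma_uvv = 0.000000, Gamma_vuu = 0.000000, Gamma_vuv = -0.166337, Gamma_vvv = -0.887129
  tau = 0.500000: gamma = (-0.250000, -0.187500), gamma' = (0.000000, -1.250000); Gamma_uuu = 0.000000, Gamma_uuv = -0.004351, Gamma_uvv = -0.023203, Gamma_vuu = 0.000000, Gamma_vuv = -0.145019, Gamma_vvv = -0.773437
  tau = 0.666667: gamma = (-0.250000, -0.416667), gamma' = (0.000000, -1.500000); Gamma_uuu = 0.000000, Gamma_uuv = -0.006944, Gamma_uvv = -0.037032, Gamma_vuu = 0.000000, Gamma_vuv = -0.124521, Gamma_vvv = -0.664112
  tau = 0.833333: gamma = (-0.250000, -0.687500), gamma' = (0.000000, -1.750000); Gamma_uuu = 0.000000, Gamma_uuv = -0.008187, Gamma_uvv = -0.043661, Gamma_vuu = 0.000000, Gamma_vuv = -0.106177, Gamma_vvv = -0.566275
  tau = 1.000000: gamma = (-0.250000, -1.000000), gamma' = (0.000000, -2.000000); Gamma_uuu = 0.000000, Gamma_uuv = -0.008547, Gamma_uvv = -0.045581, Gamma_vuu = 0.000000, Gamma_vuv = -0.090450, Gamma_vvv = -0.482403
step 0: V^u = 0.1250, V^v = 1.5000
step 1: k1 = (0.052344, -0.820061), k2 = (0.033715, -1.033920), k3 = (0.032835, -1.006944), k4 = (0.000000, -1.055543); V <- V + (h/6)(k1 + 2k2 + 2k3 + k4): V^u = 0.1353, V^v = 1.1690
step 2: k1 = (0.000000, -1.059592), k2 = (-0.029520, -0.984013), k3 = (-0.029859, -0.995299), k4 = (-0.047815, -0.857475); V <- V + (h/6)(k1 + 2k2 + 2k3 + k4): V^u = 0.1260, V^v = 0.8426
step 3: k1 = (-0.048118, -0.862925), k2 = (-0.055084, -0.714418), k3 = (-0.056958, -0.738730), k4 = (-0.056196, -0.594745); V <- V + (h/6)(k1 + 2k2 + 2k3 + k4): V^u = 0.1078, V^v = 0.6002


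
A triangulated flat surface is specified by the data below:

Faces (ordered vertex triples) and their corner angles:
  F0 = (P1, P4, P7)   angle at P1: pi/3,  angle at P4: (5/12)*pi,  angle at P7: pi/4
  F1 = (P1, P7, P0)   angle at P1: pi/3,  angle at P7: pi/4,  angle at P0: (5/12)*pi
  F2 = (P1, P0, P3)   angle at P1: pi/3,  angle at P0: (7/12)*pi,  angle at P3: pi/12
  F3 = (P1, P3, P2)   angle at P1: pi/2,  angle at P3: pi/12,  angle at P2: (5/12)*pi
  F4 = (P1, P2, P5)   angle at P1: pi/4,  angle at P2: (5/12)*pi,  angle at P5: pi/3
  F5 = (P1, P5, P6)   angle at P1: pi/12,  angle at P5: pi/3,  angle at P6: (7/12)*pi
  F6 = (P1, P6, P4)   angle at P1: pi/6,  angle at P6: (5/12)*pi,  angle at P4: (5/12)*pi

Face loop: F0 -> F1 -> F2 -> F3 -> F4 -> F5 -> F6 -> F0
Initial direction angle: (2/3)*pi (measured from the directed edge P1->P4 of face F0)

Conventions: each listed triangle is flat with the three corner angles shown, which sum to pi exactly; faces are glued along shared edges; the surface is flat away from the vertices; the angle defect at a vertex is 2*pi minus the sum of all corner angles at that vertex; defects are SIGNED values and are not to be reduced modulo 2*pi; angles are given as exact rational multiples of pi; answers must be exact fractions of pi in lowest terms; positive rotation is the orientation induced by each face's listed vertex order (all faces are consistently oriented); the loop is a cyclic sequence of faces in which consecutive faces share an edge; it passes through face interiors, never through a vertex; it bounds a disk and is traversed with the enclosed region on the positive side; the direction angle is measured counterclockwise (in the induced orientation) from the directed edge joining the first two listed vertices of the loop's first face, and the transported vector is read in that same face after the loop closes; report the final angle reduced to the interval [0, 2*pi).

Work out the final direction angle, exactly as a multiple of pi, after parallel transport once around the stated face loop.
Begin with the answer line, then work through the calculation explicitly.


Answer: final direction angle = (2/3)*pi

enclosed vertex P1: corner angles sum to 2*pi, defect = 2*pi - 2*pi = 0
by Gauss-Bonnet the loop rotates the vector by the enclosed defect sum (positive orientation, mod 2*pi)
final angle = (2/3)*pi + 0 = (2/3)*pi (mod 2*pi)


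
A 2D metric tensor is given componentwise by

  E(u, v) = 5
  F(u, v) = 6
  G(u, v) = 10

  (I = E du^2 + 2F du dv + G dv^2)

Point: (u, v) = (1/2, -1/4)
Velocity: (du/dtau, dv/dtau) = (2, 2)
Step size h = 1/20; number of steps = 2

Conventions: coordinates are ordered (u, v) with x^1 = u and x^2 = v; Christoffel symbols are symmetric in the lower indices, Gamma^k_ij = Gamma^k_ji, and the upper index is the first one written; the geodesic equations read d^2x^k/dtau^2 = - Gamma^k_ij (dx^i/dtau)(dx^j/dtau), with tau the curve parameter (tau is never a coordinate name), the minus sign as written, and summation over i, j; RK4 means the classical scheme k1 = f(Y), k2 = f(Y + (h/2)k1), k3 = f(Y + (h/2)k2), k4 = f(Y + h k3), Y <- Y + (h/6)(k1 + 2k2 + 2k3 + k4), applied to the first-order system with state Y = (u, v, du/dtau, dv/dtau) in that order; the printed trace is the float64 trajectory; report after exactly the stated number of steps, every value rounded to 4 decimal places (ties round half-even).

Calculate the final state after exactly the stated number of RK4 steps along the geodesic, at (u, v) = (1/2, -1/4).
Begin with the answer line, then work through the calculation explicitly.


Answer: u = 0.7000, v = -0.0500, du/dtau = 2.0000, dv/dtau = 2.0000

f(Y) = (du/dtau, dv/dtau, -Gamma^u_ij Y'^i Y'^j, -Gamma^v_ij Y'^i Y'^j) with the Gammas evaluated at the stage position; h = 0.050000; intermediate values shown to 6 dp
step 0: u = 0.5000, v = -0.2500, du/dtau = 2.0000, dv/dtau = 2.0000
step 1:
  k1: at (u, v) = (0.500000, -0.250000), (du/dtau, dv/dtau) = (2.000000, 2.000000); Gamma_uuu = 0.000000, Gamma_uuv = 0.000000, Gamma_uvv = 0.000000, Gamma_vuu = 0.000000, Gamma_vuv = 0.000000, Gamma_vvv = 0.000000; k1 = (2.000000, 2.000000, 0.000000, 0.000000)
  k2: at (u, v) = (0.550000, -0.200000), (du/dtau, dv/dtau) = (2.000000, 2.000000); Gamma_uuu = 0.000000, Gamma_uuv = 0.000000, Gamma_uvv = 0.000000, Gamma_vuu = 0.000000, Gamma_vuv = 0.000000, Gamma_vvv = 0.000000; k2 = (2.000000, 2.000000, 0.000000, 0.000000)
  k3: at (u, v) = (0.550000, -0.200000), (du/dtau, dv/dtau) = (2.000000, 2.000000); Gamma_uuu = 0.000000, Gamma_uuv = 0.000000, Gamma_uvv = 0.000000, Gamma_vuu = 0.000000, Gamma_vuv = 0.000000, Gamma_vvv = 0.000000; k3 = (2.000000, 2.000000, 0.000000, 0.000000)
  k4: at (u, v) = (0.600000, -0.150000), (du/dtau, dv/dtau) = (2.000000, 2.000000); Gamma_uuu = 0.000000, Gamma_uuv = 0.000000, Gamma_uvv = 0.000000, Gamma_vuu = 0.000000, Gamma_vuv = 0.000000, Gamma_vvv = 0.000000; k4 = (2.000000, 2.000000, 0.000000, 0.000000)
  Y <- Y + (h/6)(k1 + 2k2 + 2k3 + k4): u = 0.6000, v = -0.1500, du/dtau = 2.0000, dv/dtau = 2.0000
step 2:
  k1: at (u, v) = (0.600000, -0.150000), (du/dtau, dv/dtau) = (2.000000, 2.000000); Gamma_uuu = 0.000000, Gamma_uuv = 0.000000, Gamma_uvv = 0.000000, Gamma_vuu = 0.000000, Gamma_vuv = 0.000000, Gamma_vvv = 0.000000; k1 = (2.000000, 2.000000, 0.000000, 0.000000)
  k2: at (u, v) = (0.650000, -0.100000), (du/dtau, dv/dtau) = (2.000000, 2.000000); Gamma_uuu = 0.000000, Gamma_uuv = 0.000000, Gamma_uvv = 0.000000, Gamma_vuu = 0.000000, Gamma_vuv = 0.000000, Gamma_vvv = 0.000000; k2 = (2.000000, 2.000000, 0.000000, 0.000000)
  k3: at (u, v) = (0.650000, -0.100000), (du/dtau, dv/dtau) = (2.000000, 2.000000); Gamma_uuu = 0.000000, Gamma_uuv = 0.000000, Gamma_uvv = 0.000000, Gamma_vuu = 0.000000, Gamma_vuv = 0.000000, Gamma_vvv = 0.000000; k3 = (2.000000, 2.000000, 0.000000, 0.000000)
  k4: at (u, v) = (0.700000, -0.050000), (du/dtau, dv/dtau) = (2.000000, 2.000000); Gamma_uuu = 0.000000, Gamma_uuv = 0.000000, Gamma_uvv = 0.000000, Gamma_vuu = 0.000000, Gamma_vuv = 0.000000, Gamma_vvv = 0.000000; k4 = (2.000000, 2.000000, 0.000000, 0.000000)
  Y <- Y + (h/6)(k1 + 2k2 + 2k3 + k4): u = 0.7000, v = -0.0500, du/dtau = 2.0000, dv/dtau = 2.0000


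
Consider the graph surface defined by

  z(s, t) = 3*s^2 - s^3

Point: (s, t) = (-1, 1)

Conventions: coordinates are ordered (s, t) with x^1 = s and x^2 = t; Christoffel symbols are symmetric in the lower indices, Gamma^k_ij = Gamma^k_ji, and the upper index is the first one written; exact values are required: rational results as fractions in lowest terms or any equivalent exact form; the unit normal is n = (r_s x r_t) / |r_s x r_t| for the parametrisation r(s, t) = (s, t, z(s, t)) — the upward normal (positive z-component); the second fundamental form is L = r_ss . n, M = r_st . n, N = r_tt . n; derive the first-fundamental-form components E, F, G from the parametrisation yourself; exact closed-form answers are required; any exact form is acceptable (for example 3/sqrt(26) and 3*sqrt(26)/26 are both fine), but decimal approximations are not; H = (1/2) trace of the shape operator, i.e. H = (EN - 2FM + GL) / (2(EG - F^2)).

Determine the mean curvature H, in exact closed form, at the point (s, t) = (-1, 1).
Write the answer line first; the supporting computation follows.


Answer: H = 3*sqrt(82)/3362

z_s = -9, z_t = 0, z_ss = 12, z_st = 0, z_tt = 0
E = 82, F = 0, G = 1; answer radicand W^2 = 82
unnormalised second-form numerators: l = 12, m = 0, n = 0; L = l/sqrt(82), and similarly M = m/sqrt(W^2), N = n/sqrt(W^2)
H = (E*n - 2*F*m + G*l) / (2*(EG - F^2)*sqrt(W^2)); E*n - 2*F*m + G*l = 12, EG - F^2 = 82, so H = (3/41)/sqrt(82)


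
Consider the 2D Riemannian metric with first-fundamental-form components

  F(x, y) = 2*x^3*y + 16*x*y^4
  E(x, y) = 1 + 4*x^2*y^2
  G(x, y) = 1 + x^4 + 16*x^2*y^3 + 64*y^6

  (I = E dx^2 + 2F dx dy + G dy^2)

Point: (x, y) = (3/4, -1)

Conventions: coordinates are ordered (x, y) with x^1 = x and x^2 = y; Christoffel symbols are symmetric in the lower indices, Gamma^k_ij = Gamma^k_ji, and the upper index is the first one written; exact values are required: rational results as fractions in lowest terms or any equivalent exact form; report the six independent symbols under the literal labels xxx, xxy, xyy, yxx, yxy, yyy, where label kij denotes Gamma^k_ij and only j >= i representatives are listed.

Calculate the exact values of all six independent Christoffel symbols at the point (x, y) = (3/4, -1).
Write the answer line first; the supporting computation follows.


Answer: Gamma_xxx = 768/14993, Gamma_xxy = -576/14993, Gamma_xyy = -9216/14993, Gamma_yxx = 3808/14993, Gamma_yxy = -2856/14993, Gamma_yyy = -45696/14993

E = 13/4, F = 357/32, G = 14417/256 at the point
E_x = 6, E_y = -9/2, F_x = 101/8, F_y = -1509/32, G_x = -357/16, G_y = -357
EG - F^2 = 14993/256;  g^inv = (256/14993) * [[14417/256, -357/32], [-357/32, 13/4]]
first-kind symbols [ij,l] = (1/2)(d_i g_jl + d_j g_il - d_l g_ij): [xx,x] = E_x/2 = 3, [xx,y] = F_x - E_y/2 = 119/8, [xy,x] = E_y/2 = -9/4, [xy,y] = G_x/2 = -357/32, [yy,x] = F_y - G_x/2 = -36, [yy,y] = G_y/2 = -357/2
Gamma^x_ij = (G*[ij,x] - F*[ij,y])/(EG - F^2), Gamma^y_ij = (E*[ij,y] - F*[ij,x])/(EG - F^2)


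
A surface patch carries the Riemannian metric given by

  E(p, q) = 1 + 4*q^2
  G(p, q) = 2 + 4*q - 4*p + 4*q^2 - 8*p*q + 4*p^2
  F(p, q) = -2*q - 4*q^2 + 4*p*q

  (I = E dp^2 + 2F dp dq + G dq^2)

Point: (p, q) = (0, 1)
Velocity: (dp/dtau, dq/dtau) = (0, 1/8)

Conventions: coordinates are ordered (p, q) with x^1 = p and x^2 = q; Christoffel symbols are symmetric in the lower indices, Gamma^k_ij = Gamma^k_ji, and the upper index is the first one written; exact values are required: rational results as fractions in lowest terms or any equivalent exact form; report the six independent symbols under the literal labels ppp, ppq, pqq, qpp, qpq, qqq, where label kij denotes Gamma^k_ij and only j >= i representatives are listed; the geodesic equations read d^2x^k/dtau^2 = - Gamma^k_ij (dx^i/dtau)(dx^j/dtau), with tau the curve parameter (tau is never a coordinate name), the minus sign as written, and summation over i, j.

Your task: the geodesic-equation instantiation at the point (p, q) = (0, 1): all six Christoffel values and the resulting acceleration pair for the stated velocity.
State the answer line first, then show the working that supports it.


Answer: Gamma_ppp = 0, Gamma_ppq = 2/7, Gamma_pqq = -2/7, Gamma_qpp = 0, Gamma_qpq = -3/7, Gamma_qqq = 3/7; accelerations (d^2p/dtau^2, d^2q/dtau^2) = (1/224, -3/448)

E = 5, F = -6, G = 10 at the point
E_p = 0, E_q = 8, F_p = 4, F_q = -10, G_p = -12, G_q = 12
EG - F^2 = 14;  g^inv = (1/14) * [[10, 6], [6, 5]]
first-kind symbols [ij,l] = (1/2)(d_i g_jl + d_j g_il - d_l g_ij): [pp,p] = E_p/2 = 0, [pp,q] = F_p - E_q/2 = 0, [pq,p] = E_q/2 = 4, [pq,q] = G_p/2 = -6, [qq,p] = F_q - G_p/2 = -4, [qq,q] = G_q/2 = 6
Gamma^p_ij = (G*[ij,p] - F*[ij,q])/(EG - F^2), Gamma^q_ij = (E*[ij,q] - F*[ij,p])/(EG - F^2)
Gamma_ppp = 0, Gamma_ppq = 2/7, Gamma_pqq = -2/7, Gamma_qpp = 0, Gamma_qpq = -3/7, Gamma_qqq = 3/7
d^2p/dtau^2 = -(Gamma_ppp*(0)^2 + 2*Gamma_ppq*(0)*(1/8) + Gamma_pqq*(1/8)^2) = 1/224
d^2q/dtau^2 = -(Gamma_qpp*(0)^2 + 2*Gamma_qpq*(0)*(1/8) + Gamma_qqq*(1/8)^2) = -3/448


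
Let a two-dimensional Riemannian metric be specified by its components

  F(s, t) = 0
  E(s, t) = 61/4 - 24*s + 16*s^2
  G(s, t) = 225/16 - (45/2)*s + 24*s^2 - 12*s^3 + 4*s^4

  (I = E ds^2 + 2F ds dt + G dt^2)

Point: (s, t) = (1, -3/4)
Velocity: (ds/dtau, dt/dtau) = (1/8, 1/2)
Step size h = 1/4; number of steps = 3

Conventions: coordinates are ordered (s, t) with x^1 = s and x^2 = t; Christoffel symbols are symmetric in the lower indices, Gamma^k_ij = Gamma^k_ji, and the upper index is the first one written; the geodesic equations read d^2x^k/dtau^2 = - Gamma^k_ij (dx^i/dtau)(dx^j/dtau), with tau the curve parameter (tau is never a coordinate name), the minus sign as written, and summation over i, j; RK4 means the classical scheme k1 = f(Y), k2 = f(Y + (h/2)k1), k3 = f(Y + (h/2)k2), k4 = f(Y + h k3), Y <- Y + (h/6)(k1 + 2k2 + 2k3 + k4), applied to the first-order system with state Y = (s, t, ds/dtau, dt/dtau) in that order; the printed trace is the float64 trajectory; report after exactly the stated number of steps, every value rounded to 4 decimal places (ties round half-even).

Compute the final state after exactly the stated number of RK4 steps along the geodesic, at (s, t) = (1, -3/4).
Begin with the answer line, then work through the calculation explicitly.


Answer: s = 1.1179, t = -0.3915, ds/dtau = 0.1884, dt/dtau = 0.4510

f(Y) = (ds/dtau, dt/dtau, -Gamma^s_ij Y'^i Y'^j, -Gamma^t_ij Y'^i Y'^j) with the Gammas evaluated at the stage position; h = 0.250000; intermediate values shown to 6 dp
step 0: s = 1.0000, t = -0.7500, ds/dtau = 0.1250, dt/dtau = 0.5000
step 1:
  k1: at (s, t) = (1.000000, -0.750000), (ds/dtau, dt/dtau) = (0.125000, 0.500000); Gamma_sss = 0.551724, Gamma_sst = 0.000000, Gamma_stt = -0.379310, Gamma_tss = 0.000000, Gamma_tst = 0.363636, Gamma_ttt = 0.000000; k1 = (0.125000, 0.500000, 0.086207, -0.045455)
  k2: at (s, t) = (1.015625, -0.687500), (ds/dtau, dt/dtau) = (0.135776, 0.494318); Gamma_sss = 0.575966, Gamma_sst = 0.000000, Gamma_stt = -0.398297, Gamma_tss = 0.000000, Gamma_tst = 0.384113, Gamma_ttt = 0.000000; k2 = (0.135776, 0.494318, 0.086706, -0.051561)
  k3: at (s, t) = (1.016972, -0.688210), (ds/dtau, dt/dtau) = (0.135838, 0.493555); Gamma_sss = 0.577988, Gamma_sst = 0.000000, Gamma_stt = -0.399902, Gamma_tss = 0.000000, Gamma_tst = 0.385861, Gamma_ttt = 0.000000; k3 = (0.135838, 0.493555, 0.086750, -0.051739)
  k4: at (s, t) = (1.033960, -0.626611), (ds/dtau, dt/dtau) = (0.146687, 0.487065); Gamma_sss = 0.602556, Gamma_sst = 0.000000, Gamma_stt = -0.419721, Gamma_tss = 0.000000, Gamma_tst = 0.407656, Gamma_ttt = 0.000000; k4 = (0.146687, 0.487065, 0.086606, -0.058251)
  Y <- Y + (h/6)(k1 + 2k2 + 2k3 + k4): s = 1.0340, t = -0.6265, ds/dtau = 0.1467, dt/dtau = 0.4871
step 2:
  k1: at (s, t) = (1.033955, -0.626550), (ds/dtau, dt/dtau) = (0.146655, 0.487071); Gamma_sss = 0.602550, Gamma_sst = 0.000000, Gamma_stt = -0.419715, Gamma_tss = 0.000000, Gamma_tst = 0.407650, Gamma_ttt = 0.000000; k1 = (0.146655, 0.487071, 0.086613, -0.058238)
  k2: at (s, t) = (1.052287, -0.565666), (ds/dtau, dt/dtau) = (0.157482, 0.479791); Gamma_sss = 0.627148, Gamma_sst = 0.000000, Gamma_stt = -0.440219, Gamma_tss = 0.000000, Gamma_tst = 0.430646, Gamma_ttt = 0.000000; k2 = (0.157482, 0.479791, 0.085785, -0.065078)
  k3: at (s, t) = (1.053640, -0.566576), (ds/dtau, dt/dtau) = (0.157378, 0.478936); Gamma_sss = 0.628886, Gamma_sst = 0.000000, Gamma_stt = -0.441697, Gamma_tss = 0.000000, Gamma_tst = 0.432321, Gamma_ttt = 0.000000; k3 = (0.157378, 0.478936, 0.085740, -0.065172)
  k4: at (s, t) = (1.073299, -0.506816), (ds/dtau, dt/dtau) = (0.168090, 0.470778); Gamma_sss = 0.652936, Gamma_sst = 0.000000, Gamma_stt = -0.462612, Gamma_tss = 0.000000, Gamma_tst = 0.456308, Gamma_ttt = 0.000000; k4 = (0.168090, 0.470778, 0.084081, -0.072218)
  Y <- Y + (h/6)(k1 + 2k2 + 2k3 + k4): s = 1.0733, t = -0.5067, ds/dtau = 0.1681, dt/dtau = 0.4708
step 3:
  k1: at (s, t) = (1.073308, -0.506745), (ds/dtau, dt/dtau) = (0.168061, 0.470781); Gamma_sss = 0.652945, Gamma_sst = 0.000000, Gamma_stt = -0.462621, Gamma_tss = 0.000000, Gamma_tst = 0.456318, Gamma_ttt = 0.000000; k1 = (0.168061, 0.470781, 0.084091, -0.072208)
  k2: at (s, t) = (1.094315, -0.447898), (ds/dtau, dt/dtau) = (0.178572, 0.461755); Gamma_sss = 0.676218, Gamma_sst = 0.000000, Gamma_stt = -0.483852, Gamma_tss = 0.000000, Gamma_tst = 0.481205, Gamma_ttt = 0.000000; k2 = (0.178572, 0.461755, 0.081602, -0.079357)
  k3: at (s, t) = (1.095629, -0.449026), (ds/dtau, dt/dtau) = (0.178261, 0.460861); Gamma_sss = 0.677592, Gamma_sst = 0.000000, Gamma_stt = -0.485142, Gamma_tss = 0.000000, Gamma_tst = 0.482736, Gamma_ttt = 0.000000; k3 = (0.178261, 0.460861, 0.081509, -0.079317)
  k4: at (s, t) = (1.117873, -0.391530), (ds/dtau, dt/dtau) = (0.188438, 0.450952); Gamma_sss = 0.699437, Gamma_sst = 0.000000, Gamma_stt = -0.506333, Gamma_tss = 0.000000, Gamma_tst = 0.508171, Gamma_ttt = 0.000000; k4 = (0.188438, 0.450952, 0.078130, -0.086365)
  Y <- Y + (h/6)(k1 + 2k2 + 2k3 + k4): s = 1.1179, t = -0.3915, ds/dtau = 0.1884, dt/dtau = 0.4510


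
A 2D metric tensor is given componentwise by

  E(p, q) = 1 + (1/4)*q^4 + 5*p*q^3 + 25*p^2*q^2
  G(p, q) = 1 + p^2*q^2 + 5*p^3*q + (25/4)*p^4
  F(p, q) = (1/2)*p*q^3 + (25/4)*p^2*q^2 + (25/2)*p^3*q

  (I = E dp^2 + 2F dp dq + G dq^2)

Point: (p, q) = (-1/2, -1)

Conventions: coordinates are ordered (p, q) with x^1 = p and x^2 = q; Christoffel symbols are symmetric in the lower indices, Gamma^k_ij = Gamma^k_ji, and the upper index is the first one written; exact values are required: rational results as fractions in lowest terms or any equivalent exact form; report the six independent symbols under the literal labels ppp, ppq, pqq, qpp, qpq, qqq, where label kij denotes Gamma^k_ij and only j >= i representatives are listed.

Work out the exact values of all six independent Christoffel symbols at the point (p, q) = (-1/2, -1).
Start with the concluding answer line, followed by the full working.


Answer: Gamma_ppp = -960/721, Gamma_ppq = -96/103, Gamma_pqq = -96/721, Gamma_qpp = -360/721, Gamma_qpq = -36/103, Gamma_qqq = -36/721

E = 10, F = 27/8, G = 145/64 at the point
E_p = -30, E_q = -21, F_p = -129/8, F_q = -87/16, G_p = -63/8, G_q = -9/8
EG - F^2 = 721/64;  g^inv = (64/721) * [[145/64, -27/8], [-27/8, 10]]
first-kind symbols [ij,l] = (1/2)(d_i g_jl + d_j g_il - d_l g_ij): [pp,p] = E_p/2 = -15, [pp,q] = F_p - E_q/2 = -45/8, [pq,p] = E_q/2 = -21/2, [pq,q] = G_p/2 = -63/16, [qq,p] = F_q - G_p/2 = -3/2, [qq,q] = G_q/2 = -9/16
Gamma^p_ij = (G*[ij,p] - F*[ij,q])/(EG - F^2), Gamma^q_ij = (E*[ij,q] - F*[ij,p])/(EG - F^2)


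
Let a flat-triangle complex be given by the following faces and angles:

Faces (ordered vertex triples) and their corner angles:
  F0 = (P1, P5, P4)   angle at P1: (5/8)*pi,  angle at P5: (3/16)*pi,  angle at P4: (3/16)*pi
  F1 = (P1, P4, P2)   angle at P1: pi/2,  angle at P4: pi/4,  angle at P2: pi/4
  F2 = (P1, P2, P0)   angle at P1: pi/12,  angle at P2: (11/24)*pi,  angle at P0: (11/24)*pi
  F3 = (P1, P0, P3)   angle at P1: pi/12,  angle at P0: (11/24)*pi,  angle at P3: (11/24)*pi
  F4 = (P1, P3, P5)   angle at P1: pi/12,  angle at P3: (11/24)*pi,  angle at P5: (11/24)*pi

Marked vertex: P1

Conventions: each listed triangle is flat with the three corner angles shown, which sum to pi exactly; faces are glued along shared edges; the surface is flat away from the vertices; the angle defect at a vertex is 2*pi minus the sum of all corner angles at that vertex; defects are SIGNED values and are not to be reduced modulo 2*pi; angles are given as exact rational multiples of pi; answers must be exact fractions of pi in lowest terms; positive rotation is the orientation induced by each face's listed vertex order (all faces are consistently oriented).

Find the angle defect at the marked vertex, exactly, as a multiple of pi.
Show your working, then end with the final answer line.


Sum of corner angles at P1: (11/8)*pi
defect = 2*pi - (11/8)*pi

Answer: defect(P1) = (5/8)*pi


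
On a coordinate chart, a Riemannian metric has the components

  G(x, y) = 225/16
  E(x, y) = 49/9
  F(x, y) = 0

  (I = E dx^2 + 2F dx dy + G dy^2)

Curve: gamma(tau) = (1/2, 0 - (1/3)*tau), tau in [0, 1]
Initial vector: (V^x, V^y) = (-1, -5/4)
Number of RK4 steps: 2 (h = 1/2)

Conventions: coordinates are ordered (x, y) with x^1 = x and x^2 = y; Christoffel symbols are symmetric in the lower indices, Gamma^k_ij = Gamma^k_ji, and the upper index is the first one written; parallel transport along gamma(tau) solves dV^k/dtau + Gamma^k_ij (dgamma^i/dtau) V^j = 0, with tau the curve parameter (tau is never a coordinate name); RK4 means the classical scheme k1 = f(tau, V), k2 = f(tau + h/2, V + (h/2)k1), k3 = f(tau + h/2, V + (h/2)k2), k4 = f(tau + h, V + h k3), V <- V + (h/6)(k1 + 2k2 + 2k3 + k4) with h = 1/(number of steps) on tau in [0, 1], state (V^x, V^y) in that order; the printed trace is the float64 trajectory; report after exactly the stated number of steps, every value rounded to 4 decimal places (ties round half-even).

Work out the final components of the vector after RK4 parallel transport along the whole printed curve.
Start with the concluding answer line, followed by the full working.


Answer: V^x = -1.0000, V^y = -1.2500

gamma'(tau) = (0, -1/3); f(tau, V)^k = -Gamma^k_ij(gamma(tau)) gamma'^i(tau) V^j; h = 1/2; intermediate values shown to 6 dp
curve data and Christoffel symbols at the stage parameters:
  tau = 0.000000: gamma = (0.500000, 0.000000), gamma' = (0.000000, -0.333333); Gamma_xxx = 0.000000, Gamma_xxy = 0.000000, Gamma_xyy = 0.000000, Gamma_yxx = 0.000000, Gamma_yxy = 0.000000, Gamma_yyy = 0.000000
  tau = 0.250000: gamma = (0.500000, -0.083333), gamma' = (0.000000, -0.333333); Gamma_xxx = 0.000000, Gamma_xxy = 0.000000, Gamma_xyy = 0.000000, Gamma_yxx = 0.000000, Gamma_yxy = 0.000000, Gamma_yyy = 0.000000
  tau = 0.500000: gamma = (0.500000, -0.166667), gamma' = (0.000000, -0.333333); Gamma_xxx = 0.000000, Gamma_xxy = 0.000000, Gamma_xyy = 0.000000, Gamma_yxx = 0.000000, Gamma_yxy = 0.000000, Gamma_yyy = 0.000000
  tau = 0.750000: gamma = (0.500000, -0.250000), gamma' = (0.000000, -0.333333); Gamma_xxx = 0.000000, Gamma_xxy = 0.000000, Gamma_xyy = 0.000000, Gamma_yxx = 0.000000, Gamma_yxy = 0.000000, Gamma_yyy = 0.000000
  tau = 1.000000: gamma = (0.500000, -0.333333), gamma' = (0.000000, -0.333333); Gamma_xxx = 0.000000, Gamma_xxy = 0.000000, Gamma_xyy = 0.000000, Gamma_yxx = 0.000000, Gamma_yxy = 0.000000, Gamma_yyy = 0.000000
step 0: V^x = -1.0000, V^y = -1.2500
step 1: k1 = (0.000000, 0.000000), k2 = (0.000000, 0.000000), k3 = (0.000000, 0.000000), k4 = (0.000000, 0.000000); V <- V + (h/6)(k1 + 2k2 + 2k3 + k4): V^x = -1.0000, V^y = -1.2500
step 2: k1 = (0.000000, 0.000000), k2 = (0.000000, 0.000000), k3 = (0.000000, 0.000000), k4 = (0.000000, 0.000000); V <- V + (h/6)(k1 + 2k2 + 2k3 + k4): V^x = -1.0000, V^y = -1.2500


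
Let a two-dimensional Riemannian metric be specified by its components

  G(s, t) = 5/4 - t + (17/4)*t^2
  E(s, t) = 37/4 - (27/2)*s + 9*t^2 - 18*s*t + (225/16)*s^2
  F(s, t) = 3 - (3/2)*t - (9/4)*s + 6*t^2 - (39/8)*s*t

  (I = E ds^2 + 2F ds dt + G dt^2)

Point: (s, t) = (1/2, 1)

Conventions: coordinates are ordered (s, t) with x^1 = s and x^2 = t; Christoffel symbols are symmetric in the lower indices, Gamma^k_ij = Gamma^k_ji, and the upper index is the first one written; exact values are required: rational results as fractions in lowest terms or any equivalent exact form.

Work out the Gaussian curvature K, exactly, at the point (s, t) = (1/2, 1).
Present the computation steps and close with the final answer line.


E = 385/64, F = 63/16, G = 9/2, EG - F^2 = 2961/256 at the point
E_s = -279/16, E_t = 9, F_s = -57/8, F_t = 129/16, G_s = 0, G_t = 15/2
E_tt = 18, F_st = -39/8, G_ss = 0
Brioschi: K = (det M1 - det M2) / (EG - F^2)^2 with the standard first/second-derivative matrices M1, M2.
M1 = [[-E_tt/2 + F_st - G_ss/2, E_s/2, F_s - E_t/2], [F_t - G_s/2, E, F], [G_t/2, F, G]] = [[-111/8, -279/32, -93/8], [129/16, 385/64, 63/16], [15/4, 63/16, 9/2]]; det M1 = -20403/256
M2 = [[0, E_t/2, G_s/2], [E_t/2, E, F], [G_s/2, F, G]] = [[0, 9/2, 0], [9/2, 385/64, 63/16], [0, 63/16, 9/2]]; det M2 = -729/8
det M1 - det M2 = 2925/256; K = 2925/256 / (2961/256)^2 = 83200/974169

Answer: K = 83200/974169


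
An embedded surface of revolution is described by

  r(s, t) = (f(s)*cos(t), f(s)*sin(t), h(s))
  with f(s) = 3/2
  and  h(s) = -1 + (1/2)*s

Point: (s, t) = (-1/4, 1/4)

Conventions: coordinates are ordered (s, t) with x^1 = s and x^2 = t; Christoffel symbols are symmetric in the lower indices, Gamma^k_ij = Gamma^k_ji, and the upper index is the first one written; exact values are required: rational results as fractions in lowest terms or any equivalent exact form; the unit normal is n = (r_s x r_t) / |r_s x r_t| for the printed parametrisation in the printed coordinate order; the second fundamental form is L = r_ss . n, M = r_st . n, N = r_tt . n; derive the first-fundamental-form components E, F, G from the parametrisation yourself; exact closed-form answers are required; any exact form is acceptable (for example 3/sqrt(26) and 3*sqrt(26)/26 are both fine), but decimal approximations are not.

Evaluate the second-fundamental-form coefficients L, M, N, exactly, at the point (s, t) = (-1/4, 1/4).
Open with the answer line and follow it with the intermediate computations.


Answer: L = 0, M = 0, N = 3/2

f = 3/2, f' = 0, f'' = 0, h' = 1/2, h'' = 0
E = 1/4, F = 0, G = 9/4; answer radicand W^2 = 1/4
unnormalised second-form numerators: l = 0, m = 0, n = 3/4; L = l/sqrt(1/4), and similarly M = m/sqrt(W^2), N = n/sqrt(W^2)


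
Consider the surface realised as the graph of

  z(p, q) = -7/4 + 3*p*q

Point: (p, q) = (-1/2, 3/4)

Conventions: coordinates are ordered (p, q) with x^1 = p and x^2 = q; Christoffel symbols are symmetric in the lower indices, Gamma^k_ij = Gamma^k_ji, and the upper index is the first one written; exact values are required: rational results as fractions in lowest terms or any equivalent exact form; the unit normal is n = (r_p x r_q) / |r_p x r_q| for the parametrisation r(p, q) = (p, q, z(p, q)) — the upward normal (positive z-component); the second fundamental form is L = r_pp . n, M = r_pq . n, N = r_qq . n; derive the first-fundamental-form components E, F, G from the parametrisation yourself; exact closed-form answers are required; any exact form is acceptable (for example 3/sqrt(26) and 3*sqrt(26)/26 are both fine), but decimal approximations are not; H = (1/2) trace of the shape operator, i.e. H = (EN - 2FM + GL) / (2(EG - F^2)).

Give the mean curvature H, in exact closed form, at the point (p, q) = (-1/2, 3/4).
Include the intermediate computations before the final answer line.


z_p = 9/4, z_q = -3/2, z_pp = 0, z_pq = 3, z_qq = 0
E = 97/16, F = -27/8, G = 13/4; answer radicand W^2 = 133/16
unnormalised second-form numerators: l = 0, m = 3, n = 0; L = l/sqrt(133/16), and similarly M = m/sqrt(W^2), N = n/sqrt(W^2)
H = (E*n - 2*F*m + G*l) / (2*(EG - F^2)*sqrt(W^2)); E*n - 2*F*m + G*l = 81/4, EG - F^2 = 133/16, so H = (162/133)/sqrt(133/16)

Answer: H = 648*sqrt(133)/17689


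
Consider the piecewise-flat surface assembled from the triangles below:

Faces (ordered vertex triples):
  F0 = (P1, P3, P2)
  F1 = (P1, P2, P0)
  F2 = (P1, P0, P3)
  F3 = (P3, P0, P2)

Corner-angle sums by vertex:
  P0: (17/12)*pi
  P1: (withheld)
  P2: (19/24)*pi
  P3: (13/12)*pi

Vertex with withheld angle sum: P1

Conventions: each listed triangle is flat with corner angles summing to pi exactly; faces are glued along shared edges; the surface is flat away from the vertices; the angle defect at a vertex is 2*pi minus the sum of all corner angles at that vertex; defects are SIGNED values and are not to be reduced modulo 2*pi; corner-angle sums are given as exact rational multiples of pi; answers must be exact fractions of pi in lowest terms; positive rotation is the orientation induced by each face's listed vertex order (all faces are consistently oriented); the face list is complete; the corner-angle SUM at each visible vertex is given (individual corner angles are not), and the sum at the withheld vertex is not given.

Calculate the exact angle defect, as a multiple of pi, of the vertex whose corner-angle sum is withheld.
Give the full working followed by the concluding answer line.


V = 4, E = 6, F = 4; chi = V - E + F = 2
Gauss-Bonnet: total defect = 2*pi*chi = 4*pi; visible defects sum to (65/24)*pi

Answer: defect(P1) = (31/24)*pi


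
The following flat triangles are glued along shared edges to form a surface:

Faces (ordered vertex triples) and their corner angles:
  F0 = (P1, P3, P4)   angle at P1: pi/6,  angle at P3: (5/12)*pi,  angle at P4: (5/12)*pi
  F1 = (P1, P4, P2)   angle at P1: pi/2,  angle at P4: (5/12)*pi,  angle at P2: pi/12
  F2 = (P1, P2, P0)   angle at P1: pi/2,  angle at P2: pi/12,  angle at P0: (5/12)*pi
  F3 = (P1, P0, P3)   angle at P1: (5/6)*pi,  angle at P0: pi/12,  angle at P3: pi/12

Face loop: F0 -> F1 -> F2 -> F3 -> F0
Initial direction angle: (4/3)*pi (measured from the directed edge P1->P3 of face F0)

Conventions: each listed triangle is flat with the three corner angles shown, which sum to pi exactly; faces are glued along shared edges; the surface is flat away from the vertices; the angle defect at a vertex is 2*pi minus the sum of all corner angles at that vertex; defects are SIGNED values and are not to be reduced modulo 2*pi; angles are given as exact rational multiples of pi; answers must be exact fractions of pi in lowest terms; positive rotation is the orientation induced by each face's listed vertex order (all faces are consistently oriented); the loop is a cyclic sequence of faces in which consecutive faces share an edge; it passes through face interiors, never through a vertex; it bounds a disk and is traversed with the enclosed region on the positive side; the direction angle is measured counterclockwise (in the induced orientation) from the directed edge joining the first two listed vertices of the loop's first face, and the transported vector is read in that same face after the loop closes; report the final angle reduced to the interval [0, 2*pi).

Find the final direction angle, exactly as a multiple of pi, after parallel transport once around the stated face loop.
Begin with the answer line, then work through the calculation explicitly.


Answer: final direction angle = (4/3)*pi

enclosed vertex P1: corner angles sum to 2*pi, defect = 2*pi - 2*pi = 0
the final direction is the initial angle plus the enclosed defects, taken mod 2*pi in the induced orientation
final angle = (4/3)*pi + 0 = (4/3)*pi (mod 2*pi)
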